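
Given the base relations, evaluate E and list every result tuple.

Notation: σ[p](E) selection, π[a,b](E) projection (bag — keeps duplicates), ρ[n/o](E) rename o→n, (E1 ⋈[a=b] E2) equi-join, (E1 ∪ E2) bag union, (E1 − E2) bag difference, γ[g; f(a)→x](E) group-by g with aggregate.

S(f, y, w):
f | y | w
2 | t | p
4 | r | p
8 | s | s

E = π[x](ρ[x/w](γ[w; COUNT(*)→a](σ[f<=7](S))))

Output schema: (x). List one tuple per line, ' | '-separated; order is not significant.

Per-node cardinality:
  S → 3
  σ[f<=7](S) → 2
  γ[w; COUNT(*)→a](σ[f<=7](S)) → 1
  ρ[x/w](γ[w; COUNT(*)→a](σ[f<=7](S))) → 1
  π[x](ρ[x/w](γ[w; COUNT(*)→a](σ[f<=7](S)))) → 1

== RESULT ==
x
p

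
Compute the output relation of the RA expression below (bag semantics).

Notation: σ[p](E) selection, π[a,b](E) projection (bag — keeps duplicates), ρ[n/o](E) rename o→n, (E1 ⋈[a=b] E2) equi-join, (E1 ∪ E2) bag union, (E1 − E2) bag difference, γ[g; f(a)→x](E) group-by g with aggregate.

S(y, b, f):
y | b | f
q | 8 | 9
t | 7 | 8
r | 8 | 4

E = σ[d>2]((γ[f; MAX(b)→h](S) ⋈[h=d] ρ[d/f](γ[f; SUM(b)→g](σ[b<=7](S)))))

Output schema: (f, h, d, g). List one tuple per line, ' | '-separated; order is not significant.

Subexpression sizes:
  S → 3
  γ[f; MAX(b)→h](S) → 3
  S → 3
  σ[b<=7](S) → 1
  γ[f; SUM(b)→g](σ[b<=7](S)) → 1
  ρ[d/f](γ[f; SUM(b)→g](σ[b<=7](S))) → 1
  (γ[f; MAX(b)→h](S) ⋈[h=d] ρ[d/f](γ[f; SUM(b)→g](σ[b<=7](S)))) → 2
  σ[d>2]((γ[f; MAX(b)→h](S) ⋈[h=d] ρ[d/f](γ[f; SUM(b)→g](σ[b<=7](S))))) → 2

== RESULT ==
f | h | d | g
4 | 8 | 8 | 7
9 | 8 | 8 | 7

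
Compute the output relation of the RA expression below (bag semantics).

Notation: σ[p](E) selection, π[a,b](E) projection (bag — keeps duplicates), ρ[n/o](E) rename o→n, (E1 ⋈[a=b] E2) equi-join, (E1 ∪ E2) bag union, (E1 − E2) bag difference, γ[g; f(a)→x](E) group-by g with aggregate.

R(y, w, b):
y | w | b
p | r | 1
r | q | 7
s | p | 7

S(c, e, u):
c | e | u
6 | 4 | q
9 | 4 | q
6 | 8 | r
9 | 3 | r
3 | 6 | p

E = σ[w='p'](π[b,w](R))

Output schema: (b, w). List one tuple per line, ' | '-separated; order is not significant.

Stepwise |·|:
  R → 3
  π[b,w](R) → 3
  σ[w='p'](π[b,w](R)) → 1

== RESULT ==
b | w
7 | p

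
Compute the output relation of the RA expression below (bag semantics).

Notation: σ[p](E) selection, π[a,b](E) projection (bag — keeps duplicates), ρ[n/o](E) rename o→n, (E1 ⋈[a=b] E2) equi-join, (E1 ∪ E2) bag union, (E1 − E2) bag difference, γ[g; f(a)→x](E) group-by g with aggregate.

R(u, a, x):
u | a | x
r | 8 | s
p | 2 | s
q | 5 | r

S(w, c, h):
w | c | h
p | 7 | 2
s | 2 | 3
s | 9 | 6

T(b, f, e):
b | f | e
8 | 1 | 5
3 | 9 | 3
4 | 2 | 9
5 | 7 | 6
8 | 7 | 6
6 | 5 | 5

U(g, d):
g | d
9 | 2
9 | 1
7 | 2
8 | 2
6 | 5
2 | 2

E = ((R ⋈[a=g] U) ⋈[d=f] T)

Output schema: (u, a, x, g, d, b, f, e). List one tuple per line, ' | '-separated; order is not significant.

Stepwise |·|:
  R → 3
  U → 6
  (R ⋈[a=g] U) → 2
  T → 6
  ((R ⋈[a=g] U) ⋈[d=f] T) → 2

== RESULT ==
u | a | x | g | d | b | f | e
p | 2 | s | 2 | 2 | 4 | 2 | 9
r | 8 | s | 8 | 2 | 4 | 2 | 9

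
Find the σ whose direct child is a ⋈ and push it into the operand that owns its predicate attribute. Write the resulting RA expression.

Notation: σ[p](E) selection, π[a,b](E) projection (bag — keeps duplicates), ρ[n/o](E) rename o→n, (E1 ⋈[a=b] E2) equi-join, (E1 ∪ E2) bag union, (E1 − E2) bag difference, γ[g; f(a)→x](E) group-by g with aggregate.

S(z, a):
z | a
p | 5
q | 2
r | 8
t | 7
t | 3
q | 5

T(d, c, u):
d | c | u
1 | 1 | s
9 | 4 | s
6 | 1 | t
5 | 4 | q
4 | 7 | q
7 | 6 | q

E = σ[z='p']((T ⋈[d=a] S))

σ filters on z, owned by the right side.
E' = (T ⋈[d=a] σ[z='p'](S))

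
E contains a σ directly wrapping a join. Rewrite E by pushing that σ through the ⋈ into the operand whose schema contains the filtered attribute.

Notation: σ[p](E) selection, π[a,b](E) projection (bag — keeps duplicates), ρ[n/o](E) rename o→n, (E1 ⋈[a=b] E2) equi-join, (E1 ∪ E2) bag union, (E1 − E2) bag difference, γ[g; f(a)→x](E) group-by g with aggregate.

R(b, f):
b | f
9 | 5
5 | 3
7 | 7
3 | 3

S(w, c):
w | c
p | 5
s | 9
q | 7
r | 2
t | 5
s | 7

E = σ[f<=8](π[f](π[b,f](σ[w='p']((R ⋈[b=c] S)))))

σ filters on w, owned by the right side.
E' = σ[f<=8](π[f](π[b,f]((R ⋈[b=c] σ[w='p'](S)))))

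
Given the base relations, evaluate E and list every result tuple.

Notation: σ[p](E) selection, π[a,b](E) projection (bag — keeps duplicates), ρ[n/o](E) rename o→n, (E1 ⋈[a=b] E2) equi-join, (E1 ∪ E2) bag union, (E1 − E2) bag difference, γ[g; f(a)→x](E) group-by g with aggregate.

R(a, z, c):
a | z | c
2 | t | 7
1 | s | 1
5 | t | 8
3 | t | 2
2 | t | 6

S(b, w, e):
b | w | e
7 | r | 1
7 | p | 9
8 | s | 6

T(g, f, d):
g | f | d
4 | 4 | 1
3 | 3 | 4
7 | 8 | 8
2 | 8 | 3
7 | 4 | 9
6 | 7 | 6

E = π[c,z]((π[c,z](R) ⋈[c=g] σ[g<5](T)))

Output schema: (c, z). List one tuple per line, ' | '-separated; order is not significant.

Subexpression sizes:
  R → 5
  π[c,z](R) → 5
  T → 6
  σ[g<5](T) → 3
  (π[c,z](R) ⋈[c=g] σ[g<5](T)) → 1
  π[c,z]((π[c,z](R) ⋈[c=g] σ[g<5](T))) → 1

== RESULT ==
c | z
2 | t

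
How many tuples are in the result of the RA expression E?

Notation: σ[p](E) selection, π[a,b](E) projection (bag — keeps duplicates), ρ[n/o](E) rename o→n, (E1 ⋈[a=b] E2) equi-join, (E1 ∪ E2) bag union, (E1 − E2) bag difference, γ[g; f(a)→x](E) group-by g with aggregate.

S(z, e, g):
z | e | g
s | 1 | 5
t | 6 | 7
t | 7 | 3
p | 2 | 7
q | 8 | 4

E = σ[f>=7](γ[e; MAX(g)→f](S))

Subexpression sizes:
  S → 5
  γ[e; MAX(g)→f](S) → 5
  σ[f>=7](γ[e; MAX(g)→f](S)) → 2

|E| = 2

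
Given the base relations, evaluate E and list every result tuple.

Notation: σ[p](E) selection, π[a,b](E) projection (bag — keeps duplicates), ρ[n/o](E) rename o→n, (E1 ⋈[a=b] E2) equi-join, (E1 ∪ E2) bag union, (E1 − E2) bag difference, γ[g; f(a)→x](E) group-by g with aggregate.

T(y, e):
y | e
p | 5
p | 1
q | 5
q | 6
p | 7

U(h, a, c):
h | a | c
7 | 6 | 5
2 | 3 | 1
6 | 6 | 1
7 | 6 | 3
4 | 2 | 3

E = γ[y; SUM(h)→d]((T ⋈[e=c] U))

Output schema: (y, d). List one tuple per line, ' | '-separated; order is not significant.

Stepwise |·|:
  T → 5
  U → 5
  (T ⋈[e=c] U) → 4
  γ[y; SUM(h)→d]((T ⋈[e=c] U)) → 2

== RESULT ==
y | d
p | 15
q | 7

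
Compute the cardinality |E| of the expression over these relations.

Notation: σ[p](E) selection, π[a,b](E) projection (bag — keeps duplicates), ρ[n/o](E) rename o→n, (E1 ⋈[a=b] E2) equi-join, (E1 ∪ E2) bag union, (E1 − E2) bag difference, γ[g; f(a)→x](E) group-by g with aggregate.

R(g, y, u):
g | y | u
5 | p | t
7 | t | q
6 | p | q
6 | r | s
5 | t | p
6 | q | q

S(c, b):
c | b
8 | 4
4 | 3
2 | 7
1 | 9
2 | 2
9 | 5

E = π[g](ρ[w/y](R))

Per-node cardinality:
  R → 6
  ρ[w/y](R) → 6
  π[g](ρ[w/y](R)) → 6

|E| = 6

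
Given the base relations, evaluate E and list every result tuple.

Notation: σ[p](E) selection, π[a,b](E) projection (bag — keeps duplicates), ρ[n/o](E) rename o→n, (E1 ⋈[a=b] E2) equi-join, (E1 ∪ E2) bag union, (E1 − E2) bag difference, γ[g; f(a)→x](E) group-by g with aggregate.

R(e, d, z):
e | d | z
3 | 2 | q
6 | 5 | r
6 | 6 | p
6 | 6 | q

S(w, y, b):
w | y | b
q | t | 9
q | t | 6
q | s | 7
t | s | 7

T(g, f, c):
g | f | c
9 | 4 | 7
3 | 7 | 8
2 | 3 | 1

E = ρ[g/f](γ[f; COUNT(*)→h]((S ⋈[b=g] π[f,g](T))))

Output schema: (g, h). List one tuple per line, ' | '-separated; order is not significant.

Row counts bottom-up:
  S → 4
  T → 3
  π[f,g](T) → 3
  (S ⋈[b=g] π[f,g](T)) → 1
  γ[f; COUNT(*)→h]((S ⋈[b=g] π[f,g](T))) → 1
  ρ[g/f](γ[f; COUNT(*)→h]((S ⋈[b=g] π[f,g](T)))) → 1

== RESULT ==
g | h
4 | 1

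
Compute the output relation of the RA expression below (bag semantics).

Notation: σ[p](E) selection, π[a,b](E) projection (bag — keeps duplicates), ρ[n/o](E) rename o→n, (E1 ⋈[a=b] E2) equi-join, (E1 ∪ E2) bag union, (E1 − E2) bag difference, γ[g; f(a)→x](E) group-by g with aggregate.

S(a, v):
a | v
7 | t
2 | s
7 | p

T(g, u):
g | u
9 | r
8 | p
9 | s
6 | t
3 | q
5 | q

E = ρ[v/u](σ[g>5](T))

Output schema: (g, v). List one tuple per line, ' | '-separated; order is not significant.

Stepwise |·|:
  T → 6
  σ[g>5](T) → 4
  ρ[v/u](σ[g>5](T)) → 4

== RESULT ==
g | v
6 | t
8 | p
9 | r
9 | s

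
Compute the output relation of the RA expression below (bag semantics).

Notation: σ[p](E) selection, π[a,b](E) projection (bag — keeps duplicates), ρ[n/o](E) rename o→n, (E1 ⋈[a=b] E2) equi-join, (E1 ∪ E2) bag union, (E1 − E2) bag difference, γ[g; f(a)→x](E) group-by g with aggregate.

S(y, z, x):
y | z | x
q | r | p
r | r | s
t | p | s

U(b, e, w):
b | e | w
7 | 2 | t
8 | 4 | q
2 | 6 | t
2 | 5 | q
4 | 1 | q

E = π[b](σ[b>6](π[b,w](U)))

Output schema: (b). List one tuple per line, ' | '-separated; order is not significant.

Per-node cardinality:
  U → 5
  π[b,w](U) → 5
  σ[b>6](π[b,w](U)) → 2
  π[b](σ[b>6](π[b,w](U))) → 2

== RESULT ==
b
7
8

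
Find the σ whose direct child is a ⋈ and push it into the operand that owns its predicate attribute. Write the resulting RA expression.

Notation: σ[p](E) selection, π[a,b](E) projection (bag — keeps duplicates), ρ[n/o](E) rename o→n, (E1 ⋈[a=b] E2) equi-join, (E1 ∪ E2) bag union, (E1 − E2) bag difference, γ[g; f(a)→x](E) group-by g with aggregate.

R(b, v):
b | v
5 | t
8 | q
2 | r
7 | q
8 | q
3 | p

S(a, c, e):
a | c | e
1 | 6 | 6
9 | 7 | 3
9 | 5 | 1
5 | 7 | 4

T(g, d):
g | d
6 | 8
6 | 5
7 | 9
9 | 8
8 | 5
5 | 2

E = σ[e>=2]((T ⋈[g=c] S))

σ filters on e, owned by the right side.
E' = (T ⋈[g=c] σ[e>=2](S))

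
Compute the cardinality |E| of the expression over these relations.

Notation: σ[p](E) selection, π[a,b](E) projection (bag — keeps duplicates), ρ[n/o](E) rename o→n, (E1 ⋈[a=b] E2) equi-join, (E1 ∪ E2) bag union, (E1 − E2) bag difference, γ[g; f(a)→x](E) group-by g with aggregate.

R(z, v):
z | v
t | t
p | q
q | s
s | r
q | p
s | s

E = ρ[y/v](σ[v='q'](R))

Stepwise |·|:
  R → 6
  σ[v='q'](R) → 1
  ρ[y/v](σ[v='q'](R)) → 1

|E| = 1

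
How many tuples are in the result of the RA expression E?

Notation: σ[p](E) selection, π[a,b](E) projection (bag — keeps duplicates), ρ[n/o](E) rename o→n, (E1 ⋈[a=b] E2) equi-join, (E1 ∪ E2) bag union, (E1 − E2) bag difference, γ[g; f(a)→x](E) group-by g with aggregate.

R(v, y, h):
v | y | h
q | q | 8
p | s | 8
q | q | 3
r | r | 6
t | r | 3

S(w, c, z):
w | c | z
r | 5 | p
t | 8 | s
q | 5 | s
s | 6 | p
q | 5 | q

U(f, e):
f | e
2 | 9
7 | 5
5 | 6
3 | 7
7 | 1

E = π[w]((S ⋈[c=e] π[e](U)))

Stepwise |·|:
  S → 5
  U → 5
  π[e](U) → 5
  (S ⋈[c=e] π[e](U)) → 4
  π[w]((S ⋈[c=e] π[e](U))) → 4

|E| = 4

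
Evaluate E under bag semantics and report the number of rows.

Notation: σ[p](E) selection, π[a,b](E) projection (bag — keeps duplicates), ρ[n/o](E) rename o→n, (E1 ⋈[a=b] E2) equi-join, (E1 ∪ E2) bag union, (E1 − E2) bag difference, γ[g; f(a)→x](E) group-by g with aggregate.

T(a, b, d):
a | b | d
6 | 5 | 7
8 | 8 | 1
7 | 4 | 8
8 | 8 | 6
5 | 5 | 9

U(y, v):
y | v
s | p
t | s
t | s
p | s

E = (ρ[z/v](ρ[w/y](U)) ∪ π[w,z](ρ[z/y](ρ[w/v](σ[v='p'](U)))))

Row counts bottom-up:
  U → 4
  ρ[w/y](U) → 4
  ρ[z/v](ρ[w/y](U)) → 4
  U → 4
  σ[v='p'](U) → 1
  ρ[w/v](σ[v='p'](U)) → 1
  ρ[z/y](ρ[w/v](σ[v='p'](U))) → 1
  π[w,z](ρ[z/y](ρ[w/v](σ[v='p'](U)))) → 1
  (ρ[z/v](ρ[w/y](U)) ∪ π[w,z](ρ[z/y](ρ[w/v](σ[v='p'](U))))) → 5

|E| = 5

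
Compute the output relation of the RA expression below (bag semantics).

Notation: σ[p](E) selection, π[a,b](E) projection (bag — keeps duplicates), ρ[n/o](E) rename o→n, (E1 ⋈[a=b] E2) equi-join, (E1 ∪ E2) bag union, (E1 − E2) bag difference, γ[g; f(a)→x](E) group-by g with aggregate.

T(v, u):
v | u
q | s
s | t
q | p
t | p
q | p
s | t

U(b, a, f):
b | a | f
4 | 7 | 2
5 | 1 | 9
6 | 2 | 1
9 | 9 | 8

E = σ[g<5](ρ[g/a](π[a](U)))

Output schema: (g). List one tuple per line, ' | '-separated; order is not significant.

Subexpression sizes:
  U → 4
  π[a](U) → 4
  ρ[g/a](π[a](U)) → 4
  σ[g<5](ρ[g/a](π[a](U))) → 2

== RESULT ==
g
1
2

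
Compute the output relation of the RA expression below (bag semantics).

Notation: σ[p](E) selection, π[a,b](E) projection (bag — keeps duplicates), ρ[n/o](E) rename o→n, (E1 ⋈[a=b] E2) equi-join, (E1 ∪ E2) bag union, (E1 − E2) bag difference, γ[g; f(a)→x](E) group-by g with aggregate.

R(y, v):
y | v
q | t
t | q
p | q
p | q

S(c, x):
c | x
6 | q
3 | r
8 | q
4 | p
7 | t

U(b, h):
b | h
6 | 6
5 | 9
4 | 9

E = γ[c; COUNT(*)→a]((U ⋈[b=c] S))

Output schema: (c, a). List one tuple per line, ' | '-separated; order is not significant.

Stepwise |·|:
  U → 3
  S → 5
  (U ⋈[b=c] S) → 2
  γ[c; COUNT(*)→a]((U ⋈[b=c] S)) → 2

== RESULT ==
c | a
4 | 1
6 | 1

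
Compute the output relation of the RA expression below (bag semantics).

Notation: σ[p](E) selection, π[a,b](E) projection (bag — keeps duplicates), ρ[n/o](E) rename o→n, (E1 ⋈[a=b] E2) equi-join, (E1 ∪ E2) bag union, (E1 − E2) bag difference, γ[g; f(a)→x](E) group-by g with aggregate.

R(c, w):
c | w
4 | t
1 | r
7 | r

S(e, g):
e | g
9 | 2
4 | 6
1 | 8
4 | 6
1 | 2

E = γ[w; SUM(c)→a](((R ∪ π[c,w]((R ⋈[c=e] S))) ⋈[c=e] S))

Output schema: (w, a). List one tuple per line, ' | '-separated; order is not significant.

Subexpression sizes:
  R → 3
  R → 3
  S → 5
  (R ⋈[c=e] S) → 4
  π[c,w]((R ⋈[c=e] S)) → 4
  (R ∪ π[c,w]((R ⋈[c=e] S))) → 7
  S → 5
  ((R ∪ π[c,w]((R ⋈[c=e] S))) ⋈[c=e] S) → 12
  γ[w; SUM(c)→a](((R ∪ π[c,w]((R ⋈[c=e] S))) ⋈[c=e] S)) → 2

== RESULT ==
w | a
r | 6
t | 24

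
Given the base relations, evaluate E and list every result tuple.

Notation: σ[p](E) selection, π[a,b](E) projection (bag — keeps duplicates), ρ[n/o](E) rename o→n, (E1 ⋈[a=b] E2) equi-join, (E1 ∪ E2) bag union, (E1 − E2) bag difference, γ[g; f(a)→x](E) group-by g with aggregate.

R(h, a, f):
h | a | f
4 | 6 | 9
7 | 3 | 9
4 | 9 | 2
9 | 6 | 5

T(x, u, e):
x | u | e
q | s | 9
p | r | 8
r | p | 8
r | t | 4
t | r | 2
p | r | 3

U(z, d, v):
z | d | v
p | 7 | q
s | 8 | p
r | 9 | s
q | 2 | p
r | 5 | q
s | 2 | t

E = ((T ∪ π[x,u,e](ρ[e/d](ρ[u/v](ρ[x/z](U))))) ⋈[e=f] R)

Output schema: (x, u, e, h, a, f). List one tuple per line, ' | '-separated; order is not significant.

Row counts bottom-up:
  T → 6
  U → 6
  ρ[x/z](U) → 6
  ρ[u/v](ρ[x/z](U)) → 6
  ρ[e/d](ρ[u/v](ρ[x/z](U))) → 6
  π[x,u,e](ρ[e/d](ρ[u/v](ρ[x/z](U)))) → 6
  (T ∪ π[x,u,e](ρ[e/d](ρ[u/v](ρ[x/z](U))))) → 12
  R → 4
  ((T ∪ π[x,u,e](ρ[e/d](ρ[u/v](ρ[x/z](U))))) ⋈[e=f] R) → 8

== RESULT ==
x | u | e | h | a | f
q | p | 2 | 4 | 9 | 2
q | s | 9 | 4 | 6 | 9
q | s | 9 | 7 | 3 | 9
r | q | 5 | 9 | 6 | 5
r | s | 9 | 4 | 6 | 9
r | s | 9 | 7 | 3 | 9
s | t | 2 | 4 | 9 | 2
t | r | 2 | 4 | 9 | 2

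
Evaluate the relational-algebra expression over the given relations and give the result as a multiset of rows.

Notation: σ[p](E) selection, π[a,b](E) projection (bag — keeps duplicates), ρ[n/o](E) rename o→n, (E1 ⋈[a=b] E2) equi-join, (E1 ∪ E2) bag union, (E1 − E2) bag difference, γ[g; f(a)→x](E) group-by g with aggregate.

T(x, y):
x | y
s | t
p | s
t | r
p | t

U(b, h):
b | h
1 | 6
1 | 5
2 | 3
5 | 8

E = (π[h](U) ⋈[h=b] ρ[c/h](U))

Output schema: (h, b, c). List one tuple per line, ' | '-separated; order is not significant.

Per-node cardinality:
  U → 4
  π[h](U) → 4
  U → 4
  ρ[c/h](U) → 4
  (π[h](U) ⋈[h=b] ρ[c/h](U)) → 1

== RESULT ==
h | b | c
5 | 5 | 8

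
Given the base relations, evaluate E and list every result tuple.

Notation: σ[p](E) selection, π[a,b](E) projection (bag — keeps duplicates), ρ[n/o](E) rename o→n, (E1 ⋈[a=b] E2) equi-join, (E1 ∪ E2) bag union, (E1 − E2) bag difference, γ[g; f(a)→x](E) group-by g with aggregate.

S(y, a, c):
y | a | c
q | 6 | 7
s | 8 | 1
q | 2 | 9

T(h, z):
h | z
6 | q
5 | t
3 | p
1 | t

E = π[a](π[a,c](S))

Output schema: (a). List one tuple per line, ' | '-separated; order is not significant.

Subexpression sizes:
  S → 3
  π[a,c](S) → 3
  π[a](π[a,c](S)) → 3

== RESULT ==
a
2
6
8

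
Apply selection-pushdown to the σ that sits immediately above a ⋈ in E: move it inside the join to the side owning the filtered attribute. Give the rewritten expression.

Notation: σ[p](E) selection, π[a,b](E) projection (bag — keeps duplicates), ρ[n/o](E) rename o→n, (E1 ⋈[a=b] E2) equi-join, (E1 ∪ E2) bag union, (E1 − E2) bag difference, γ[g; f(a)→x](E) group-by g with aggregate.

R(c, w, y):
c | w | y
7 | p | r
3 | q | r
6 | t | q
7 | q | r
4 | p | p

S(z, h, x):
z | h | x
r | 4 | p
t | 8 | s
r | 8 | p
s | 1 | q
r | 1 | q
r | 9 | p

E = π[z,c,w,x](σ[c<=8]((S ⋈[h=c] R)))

σ filters on c, owned by the right side.
E' = π[z,c,w,x]((S ⋈[h=c] σ[c<=8](R)))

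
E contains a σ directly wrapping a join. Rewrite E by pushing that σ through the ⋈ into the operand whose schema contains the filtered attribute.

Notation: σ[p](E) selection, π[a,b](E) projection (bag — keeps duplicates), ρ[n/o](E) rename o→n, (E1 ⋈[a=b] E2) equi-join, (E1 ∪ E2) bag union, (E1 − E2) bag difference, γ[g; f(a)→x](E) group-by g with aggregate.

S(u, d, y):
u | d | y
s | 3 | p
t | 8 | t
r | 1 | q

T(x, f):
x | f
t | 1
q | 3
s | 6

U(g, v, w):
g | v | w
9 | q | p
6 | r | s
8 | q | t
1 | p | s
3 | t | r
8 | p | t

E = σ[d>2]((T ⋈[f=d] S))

σ filters on d, owned by the right side.
E' = (T ⋈[f=d] σ[d>2](S))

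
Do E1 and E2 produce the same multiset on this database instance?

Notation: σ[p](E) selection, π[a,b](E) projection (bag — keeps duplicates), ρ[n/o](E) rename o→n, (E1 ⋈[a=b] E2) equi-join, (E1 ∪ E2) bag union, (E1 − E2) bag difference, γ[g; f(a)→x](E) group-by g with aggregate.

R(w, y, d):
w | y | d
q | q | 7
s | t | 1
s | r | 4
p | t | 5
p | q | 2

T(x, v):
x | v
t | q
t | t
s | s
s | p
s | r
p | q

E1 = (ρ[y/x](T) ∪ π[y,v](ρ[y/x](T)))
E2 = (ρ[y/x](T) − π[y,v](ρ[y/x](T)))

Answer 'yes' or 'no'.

E1 subexpression sizes:
  T → 6
  ρ[y/x](T) → 6
  T → 6
  ρ[y/x](T) → 6
  π[y,v](ρ[y/x](T)) → 6
  (ρ[y/x](T) ∪ π[y,v](ρ[y/x](T))) → 12
E2 subexpression sizes:
  T → 6
  ρ[y/x](T) → 6
  T → 6
  ρ[y/x](T) → 6
  π[y,v](ρ[y/x](T)) → 6
  (ρ[y/x](T) − π[y,v](ρ[y/x](T))) → 0

E1 result:
y | v
p | q
p | q
s | p
s | p
s | r
s | r
s | s
s | s
t | q
t | q
t | t
t | t
E2 result:
y | v
(0 rows)
Witness: ('t', 't') appears 2× in E1 but 0× in E2.

no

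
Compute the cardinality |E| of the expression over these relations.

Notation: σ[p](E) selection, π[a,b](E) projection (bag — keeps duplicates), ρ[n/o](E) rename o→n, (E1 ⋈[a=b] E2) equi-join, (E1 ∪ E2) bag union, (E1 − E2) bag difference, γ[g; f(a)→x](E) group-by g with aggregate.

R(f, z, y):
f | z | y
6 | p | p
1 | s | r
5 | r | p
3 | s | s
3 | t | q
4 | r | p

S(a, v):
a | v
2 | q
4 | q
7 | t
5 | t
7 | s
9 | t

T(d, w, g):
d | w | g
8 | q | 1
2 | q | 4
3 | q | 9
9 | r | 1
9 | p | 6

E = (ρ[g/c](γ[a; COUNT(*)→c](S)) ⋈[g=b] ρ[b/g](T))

Stepwise |·|:
  S → 6
  γ[a; COUNT(*)→c](S) → 5
  ρ[g/c](γ[a; COUNT(*)→c](S)) → 5
  T → 5
  ρ[b/g](T) → 5
  (ρ[g/c](γ[a; COUNT(*)→c](S)) ⋈[g=b] ρ[b/g](T)) → 8

|E| = 8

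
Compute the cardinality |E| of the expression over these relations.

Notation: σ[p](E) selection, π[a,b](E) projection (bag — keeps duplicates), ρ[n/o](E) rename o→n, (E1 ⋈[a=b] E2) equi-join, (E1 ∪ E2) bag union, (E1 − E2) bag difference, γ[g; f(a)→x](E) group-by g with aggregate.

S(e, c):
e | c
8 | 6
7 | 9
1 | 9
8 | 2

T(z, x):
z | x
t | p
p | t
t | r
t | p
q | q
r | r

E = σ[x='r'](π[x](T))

Stepwise |·|:
  T → 6
  π[x](T) → 6
  σ[x='r'](π[x](T)) → 2

|E| = 2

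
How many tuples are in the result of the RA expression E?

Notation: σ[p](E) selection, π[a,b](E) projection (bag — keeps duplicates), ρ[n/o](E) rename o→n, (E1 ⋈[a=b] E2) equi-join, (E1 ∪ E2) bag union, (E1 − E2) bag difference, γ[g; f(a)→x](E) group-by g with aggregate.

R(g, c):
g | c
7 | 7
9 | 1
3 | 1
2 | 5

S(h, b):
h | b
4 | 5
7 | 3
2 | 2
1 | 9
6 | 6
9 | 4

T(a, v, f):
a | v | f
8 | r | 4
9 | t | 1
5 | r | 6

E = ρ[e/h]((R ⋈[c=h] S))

Stepwise |·|:
  R → 4
  S → 6
  (R ⋈[c=h] S) → 3
  ρ[e/h]((R ⋈[c=h] S)) → 3

|E| = 3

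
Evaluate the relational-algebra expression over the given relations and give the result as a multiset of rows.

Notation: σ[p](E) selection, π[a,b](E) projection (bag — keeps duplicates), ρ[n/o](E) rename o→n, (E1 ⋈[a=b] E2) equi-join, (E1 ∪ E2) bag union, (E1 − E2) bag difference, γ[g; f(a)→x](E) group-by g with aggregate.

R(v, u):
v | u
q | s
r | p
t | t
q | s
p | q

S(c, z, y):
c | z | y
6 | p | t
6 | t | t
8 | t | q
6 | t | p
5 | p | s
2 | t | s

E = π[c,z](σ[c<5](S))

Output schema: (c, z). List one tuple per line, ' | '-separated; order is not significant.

Per-node cardinality:
  S → 6
  σ[c<5](S) → 1
  π[c,z](σ[c<5](S)) → 1

== RESULT ==
c | z
2 | t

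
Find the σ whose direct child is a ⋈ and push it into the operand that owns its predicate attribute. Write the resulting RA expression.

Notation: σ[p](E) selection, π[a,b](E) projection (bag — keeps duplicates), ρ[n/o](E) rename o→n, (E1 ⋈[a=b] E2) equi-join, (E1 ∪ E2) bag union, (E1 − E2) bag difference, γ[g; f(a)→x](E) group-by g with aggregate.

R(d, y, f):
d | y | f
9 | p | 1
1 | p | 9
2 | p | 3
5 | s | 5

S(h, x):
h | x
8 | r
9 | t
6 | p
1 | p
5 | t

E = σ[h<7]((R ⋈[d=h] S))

σ filters on h, owned by the right side.
E' = (R ⋈[d=h] σ[h<7](S))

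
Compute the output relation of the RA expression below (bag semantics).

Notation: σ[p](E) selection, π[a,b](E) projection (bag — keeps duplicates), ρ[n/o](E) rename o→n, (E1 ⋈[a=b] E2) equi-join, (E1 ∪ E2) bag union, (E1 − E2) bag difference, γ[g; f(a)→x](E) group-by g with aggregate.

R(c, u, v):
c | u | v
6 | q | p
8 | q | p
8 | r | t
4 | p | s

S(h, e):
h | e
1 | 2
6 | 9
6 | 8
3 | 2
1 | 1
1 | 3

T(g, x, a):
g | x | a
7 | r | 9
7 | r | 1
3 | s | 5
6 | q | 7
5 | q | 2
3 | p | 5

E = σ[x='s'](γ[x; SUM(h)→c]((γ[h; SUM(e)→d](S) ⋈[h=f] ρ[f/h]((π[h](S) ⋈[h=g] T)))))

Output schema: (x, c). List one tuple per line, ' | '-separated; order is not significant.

Row counts bottom-up:
  S → 6
  γ[h; SUM(e)→d](S) → 3
  S → 6
  π[h](S) → 6
  T → 6
  (π[h](S) ⋈[h=g] T) → 4
  ρ[f/h]((π[h](S) ⋈[h=g] T)) → 4
  (γ[h; SUM(e)→d](S) ⋈[h=f] ρ[f/h]((π[h](S) ⋈[h=g] T))) → 4
  γ[x; SUM(h)→c]((γ[h; SUM(e)→d](S) ⋈[h=f] ρ[f/h]((π[h](S) ⋈[h=g] T)))) → 3
  σ[x='s'](γ[x; SUM(h)→c]((γ[h; SUM(e)→d](S) ⋈[h=f] ρ[f/h]((π[h](S) ⋈[h=g] T))))) → 1

== RESULT ==
x | c
s | 3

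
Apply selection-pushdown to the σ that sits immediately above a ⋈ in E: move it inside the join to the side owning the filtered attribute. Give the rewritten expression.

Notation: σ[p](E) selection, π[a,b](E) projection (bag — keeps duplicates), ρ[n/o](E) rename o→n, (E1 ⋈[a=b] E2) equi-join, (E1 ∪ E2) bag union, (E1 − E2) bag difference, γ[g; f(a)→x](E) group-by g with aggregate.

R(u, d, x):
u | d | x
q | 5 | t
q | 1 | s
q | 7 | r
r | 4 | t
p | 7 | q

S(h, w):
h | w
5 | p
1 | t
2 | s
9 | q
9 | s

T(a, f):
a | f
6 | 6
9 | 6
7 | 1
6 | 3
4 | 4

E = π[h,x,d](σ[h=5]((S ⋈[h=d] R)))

σ filters on h, owned by the left side.
E' = π[h,x,d]((σ[h=5](S) ⋈[h=d] R))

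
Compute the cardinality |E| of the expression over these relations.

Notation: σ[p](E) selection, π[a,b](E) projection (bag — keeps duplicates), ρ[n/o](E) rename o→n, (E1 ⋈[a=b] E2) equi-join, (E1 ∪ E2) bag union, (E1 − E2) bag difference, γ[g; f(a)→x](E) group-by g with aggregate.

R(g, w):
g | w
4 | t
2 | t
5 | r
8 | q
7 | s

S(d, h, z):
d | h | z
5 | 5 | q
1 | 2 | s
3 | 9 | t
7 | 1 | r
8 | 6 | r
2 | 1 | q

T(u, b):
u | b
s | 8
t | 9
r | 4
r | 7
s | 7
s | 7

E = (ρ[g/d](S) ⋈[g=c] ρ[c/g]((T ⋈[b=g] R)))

Per-node cardinality:
  S → 6
  ρ[g/d](S) → 6
  T → 6
  R → 5
  (T ⋈[b=g] R) → 5
  ρ[c/g]((T ⋈[b=g] R)) → 5
  (ρ[g/d](S) ⋈[g=c] ρ[c/g]((T ⋈[b=g] R))) → 4

|E| = 4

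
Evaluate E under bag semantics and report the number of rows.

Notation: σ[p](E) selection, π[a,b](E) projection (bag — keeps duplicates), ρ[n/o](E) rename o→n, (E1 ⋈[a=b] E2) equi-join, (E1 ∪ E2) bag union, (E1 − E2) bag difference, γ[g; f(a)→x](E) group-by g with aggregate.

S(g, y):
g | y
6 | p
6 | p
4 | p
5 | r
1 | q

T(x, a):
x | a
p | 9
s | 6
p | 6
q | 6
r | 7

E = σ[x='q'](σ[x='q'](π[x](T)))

Subexpression sizes:
  T → 5
  π[x](T) → 5
  σ[x='q'](π[x](T)) → 1
  σ[x='q'](σ[x='q'](π[x](T))) → 1

|E| = 1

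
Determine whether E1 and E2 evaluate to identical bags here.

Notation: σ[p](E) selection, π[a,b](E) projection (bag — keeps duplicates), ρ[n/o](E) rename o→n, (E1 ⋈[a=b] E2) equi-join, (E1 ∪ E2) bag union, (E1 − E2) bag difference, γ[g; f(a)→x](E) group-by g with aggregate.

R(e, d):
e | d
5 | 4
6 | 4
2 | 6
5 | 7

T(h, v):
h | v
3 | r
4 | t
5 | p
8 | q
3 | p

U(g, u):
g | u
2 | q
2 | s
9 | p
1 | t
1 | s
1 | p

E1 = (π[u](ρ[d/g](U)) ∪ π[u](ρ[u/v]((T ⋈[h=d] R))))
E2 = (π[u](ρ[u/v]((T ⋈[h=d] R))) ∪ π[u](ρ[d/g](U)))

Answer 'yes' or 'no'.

E1 per-node cardinality:
  U → 6
  ρ[d/g](U) → 6
  π[u](ρ[d/g](U)) → 6
  T → 5
  R → 4
  (T ⋈[h=d] R) → 2
  ρ[u/v]((T ⋈[h=d] R)) → 2
  π[u](ρ[u/v]((T ⋈[h=d] R))) → 2
  (π[u](ρ[d/g](U)) ∪ π[u](ρ[u/v]((T ⋈[h=d] R)))) → 8
E2 per-node cardinality:
  T → 5
  R → 4
  (T ⋈[h=d] R) → 2
  ρ[u/v]((T ⋈[h=d] R)) → 2
  π[u](ρ[u/v]((T ⋈[h=d] R))) → 2
  U → 6
  ρ[d/g](U) → 6
  π[u](ρ[d/g](U)) → 6
  (π[u](ρ[u/v]((T ⋈[h=d] R))) ∪ π[u](ρ[d/g](U))) → 8

E1 and E2 produce the same multiset:
u
p
p
q
s
s
t
t
t

yes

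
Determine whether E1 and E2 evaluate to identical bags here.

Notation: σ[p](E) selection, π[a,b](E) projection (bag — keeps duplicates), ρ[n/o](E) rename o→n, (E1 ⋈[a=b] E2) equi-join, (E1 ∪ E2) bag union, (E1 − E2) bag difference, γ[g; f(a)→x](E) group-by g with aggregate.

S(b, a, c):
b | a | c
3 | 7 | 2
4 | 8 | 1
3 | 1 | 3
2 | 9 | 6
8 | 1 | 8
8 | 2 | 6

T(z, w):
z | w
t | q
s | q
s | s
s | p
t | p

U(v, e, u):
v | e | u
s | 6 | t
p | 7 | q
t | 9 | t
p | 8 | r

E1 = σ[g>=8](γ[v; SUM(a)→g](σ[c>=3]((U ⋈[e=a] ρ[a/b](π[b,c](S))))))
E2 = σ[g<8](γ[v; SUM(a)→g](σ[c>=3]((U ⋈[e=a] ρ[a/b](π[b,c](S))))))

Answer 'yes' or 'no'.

E1 stepwise |·|:
  U → 4
  S → 6
  π[b,c](S) → 6
  ρ[a/b](π[b,c](S)) → 6
  (U ⋈[e=a] ρ[a/b](π[b,c](S))) → 2
  σ[c>=3]((U ⋈[e=a] ρ[a/b](π[b,c](S)))) → 2
  γ[v; SUM(a)→g](σ[c>=3]((U ⋈[e=a] ρ[a/b](π[b,c](S))))) → 1
  σ[g>=8](γ[v; SUM(a)→g](σ[c>=3]((U ⋈[e=a] ρ[a/b](π[b,c](S)))))) → 1
E2 stepwise |·|:
  U → 4
  S → 6
  π[b,c](S) → 6
  ρ[a/b](π[b,c](S)) → 6
  (U ⋈[e=a] ρ[a/b](π[b,c](S))) → 2
  σ[c>=3]((U ⋈[e=a] ρ[a/b](π[b,c](S)))) → 2
  γ[v; SUM(a)→g](σ[c>=3]((U ⋈[e=a] ρ[a/b](π[b,c](S))))) → 1
  σ[g<8](γ[v; SUM(a)→g](σ[c>=3]((U ⋈[e=a] ρ[a/b](π[b,c](S)))))) → 0

E1 result:
v | g
p | 16
E2 result:
v | g
(0 rows)
Witness: ('p', 16) appears 1× in E1 but 0× in E2.

no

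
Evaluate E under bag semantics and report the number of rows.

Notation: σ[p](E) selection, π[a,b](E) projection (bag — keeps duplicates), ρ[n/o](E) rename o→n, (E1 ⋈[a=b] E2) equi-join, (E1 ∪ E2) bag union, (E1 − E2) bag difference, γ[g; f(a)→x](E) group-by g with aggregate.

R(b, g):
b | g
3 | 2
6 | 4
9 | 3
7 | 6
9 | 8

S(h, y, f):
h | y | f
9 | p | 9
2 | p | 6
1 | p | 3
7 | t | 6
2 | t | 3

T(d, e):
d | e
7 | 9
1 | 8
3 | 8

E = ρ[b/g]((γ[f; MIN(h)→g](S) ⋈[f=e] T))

Per-node cardinality:
  S → 5
  γ[f; MIN(h)→g](S) → 3
  T → 3
  (γ[f; MIN(h)→g](S) ⋈[f=e] T) → 1
  ρ[b/g]((γ[f; MIN(h)→g](S) ⋈[f=e] T)) → 1

|E| = 1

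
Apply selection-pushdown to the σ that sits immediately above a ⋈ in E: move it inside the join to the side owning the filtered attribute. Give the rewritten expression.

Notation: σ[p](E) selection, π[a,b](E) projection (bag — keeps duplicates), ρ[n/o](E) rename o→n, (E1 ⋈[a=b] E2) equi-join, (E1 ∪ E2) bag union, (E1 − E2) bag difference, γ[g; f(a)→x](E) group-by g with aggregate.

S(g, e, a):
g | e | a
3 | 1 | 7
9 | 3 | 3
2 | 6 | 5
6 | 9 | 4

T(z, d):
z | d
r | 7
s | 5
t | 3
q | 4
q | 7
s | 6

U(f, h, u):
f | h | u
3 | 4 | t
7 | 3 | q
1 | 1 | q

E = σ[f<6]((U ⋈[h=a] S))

σ filters on f, owned by the left side.
E' = (σ[f<6](U) ⋈[h=a] S)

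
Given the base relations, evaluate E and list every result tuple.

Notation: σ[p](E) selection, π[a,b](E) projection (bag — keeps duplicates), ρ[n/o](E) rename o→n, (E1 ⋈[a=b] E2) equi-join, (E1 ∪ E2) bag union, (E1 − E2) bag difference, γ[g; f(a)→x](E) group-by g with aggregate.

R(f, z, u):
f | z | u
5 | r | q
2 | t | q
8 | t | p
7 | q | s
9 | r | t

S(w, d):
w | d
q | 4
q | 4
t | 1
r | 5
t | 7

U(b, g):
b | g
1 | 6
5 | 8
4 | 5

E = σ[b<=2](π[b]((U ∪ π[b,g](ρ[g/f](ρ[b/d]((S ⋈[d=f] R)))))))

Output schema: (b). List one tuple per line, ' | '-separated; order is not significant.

Subexpression sizes:
  U → 3
  S → 5
  R → 5
  (S ⋈[d=f] R) → 2
  ρ[b/d]((S ⋈[d=f] R)) → 2
  ρ[g/f](ρ[b/d]((S ⋈[d=f] R))) → 2
  π[b,g](ρ[g/f](ρ[b/d]((S ⋈[d=f] R)))) → 2
  (U ∪ π[b,g](ρ[g/f](ρ[b/d]((S ⋈[d=f] R))))) → 5
  π[b]((U ∪ π[b,g](ρ[g/f](ρ[b/d]((S ⋈[d=f] R)))))) → 5
  σ[b<=2](π[b]((U ∪ π[b,g](ρ[g/f](ρ[b/d]((S ⋈[d=f] R))))))) → 1

== RESULT ==
b
1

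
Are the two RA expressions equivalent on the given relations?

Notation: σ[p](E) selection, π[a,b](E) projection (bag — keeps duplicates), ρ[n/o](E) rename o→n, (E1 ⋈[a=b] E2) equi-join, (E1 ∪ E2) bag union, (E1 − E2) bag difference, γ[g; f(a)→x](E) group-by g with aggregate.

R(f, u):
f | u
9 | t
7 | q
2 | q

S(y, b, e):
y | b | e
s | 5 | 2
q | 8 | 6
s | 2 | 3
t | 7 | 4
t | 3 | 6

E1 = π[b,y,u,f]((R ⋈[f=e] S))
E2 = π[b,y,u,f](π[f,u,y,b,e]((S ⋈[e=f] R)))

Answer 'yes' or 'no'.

E1 subexpression sizes:
  R → 3
  S → 5
  (R ⋈[f=e] S) → 1
  π[b,y,u,f]((R ⋈[f=e] S)) → 1
E2 subexpression sizes:
  S → 5
  R → 3
  (S ⋈[e=f] R) → 1
  π[f,u,y,b,e]((S ⋈[e=f] R)) → 1
  π[b,y,u,f](π[f,u,y,b,e]((S ⋈[e=f] R))) → 1

E1 and E2 produce the same multiset:
b | y | u | f
5 | s | q | 2

yes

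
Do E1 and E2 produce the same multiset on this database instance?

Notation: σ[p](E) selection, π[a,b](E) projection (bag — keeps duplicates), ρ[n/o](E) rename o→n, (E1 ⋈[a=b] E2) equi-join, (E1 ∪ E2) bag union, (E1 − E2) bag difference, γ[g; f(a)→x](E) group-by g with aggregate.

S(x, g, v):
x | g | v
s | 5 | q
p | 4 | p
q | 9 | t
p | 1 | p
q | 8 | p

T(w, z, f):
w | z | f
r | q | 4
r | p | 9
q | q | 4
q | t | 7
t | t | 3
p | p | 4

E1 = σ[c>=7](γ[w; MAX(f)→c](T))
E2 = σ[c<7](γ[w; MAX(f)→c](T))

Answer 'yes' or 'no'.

E1 stepwise |·|:
  T → 6
  γ[w; MAX(f)→c](T) → 4
  σ[c>=7](γ[w; MAX(f)→c](T)) → 2
E2 stepwise |·|:
  T → 6
  γ[w; MAX(f)→c](T) → 4
  σ[c<7](γ[w; MAX(f)→c](T)) → 2

E1 result:
w | c
q | 7
r | 9
E2 result:
w | c
p | 4
t | 3
Witness: ('p', 4) appears 0× in E1 but 1× in E2.

no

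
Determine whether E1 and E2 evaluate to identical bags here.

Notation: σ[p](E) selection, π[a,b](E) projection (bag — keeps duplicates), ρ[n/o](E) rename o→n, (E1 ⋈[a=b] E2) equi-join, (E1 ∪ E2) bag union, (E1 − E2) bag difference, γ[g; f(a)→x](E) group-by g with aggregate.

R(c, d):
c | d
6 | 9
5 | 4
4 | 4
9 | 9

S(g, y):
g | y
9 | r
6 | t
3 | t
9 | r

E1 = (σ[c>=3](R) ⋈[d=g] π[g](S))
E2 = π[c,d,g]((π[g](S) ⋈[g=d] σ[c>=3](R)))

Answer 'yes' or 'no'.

E1 row counts bottom-up:
  R → 4
  σ[c>=3](R) → 4
  S → 4
  π[g](S) → 4
  (σ[c>=3](R) ⋈[d=g] π[g](S)) → 4
E2 row counts bottom-up:
  S → 4
  π[g](S) → 4
  R → 4
  σ[c>=3](R) → 4
  (π[g](S) ⋈[g=d] σ[c>=3](R)) → 4
  π[c,d,g]((π[g](S) ⋈[g=d] σ[c>=3](R))) → 4

E1 and E2 produce the same multiset:
c | d | g
6 | 9 | 9
6 | 9 | 9
9 | 9 | 9
9 | 9 | 9

yes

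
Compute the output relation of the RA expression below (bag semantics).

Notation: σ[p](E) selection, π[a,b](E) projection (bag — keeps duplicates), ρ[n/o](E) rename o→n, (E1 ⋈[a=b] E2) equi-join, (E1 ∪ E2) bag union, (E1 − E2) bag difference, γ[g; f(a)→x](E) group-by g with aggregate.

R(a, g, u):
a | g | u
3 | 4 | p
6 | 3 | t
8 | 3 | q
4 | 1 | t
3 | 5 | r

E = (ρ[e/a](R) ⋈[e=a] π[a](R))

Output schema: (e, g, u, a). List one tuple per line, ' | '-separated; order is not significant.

Row counts bottom-up:
  R → 5
  ρ[e/a](R) → 5
  R → 5
  π[a](R) → 5
  (ρ[e/a](R) ⋈[e=a] π[a](R)) → 7

== RESULT ==
e | g | u | a
3 | 4 | p | 3
3 | 4 | p | 3
3 | 5 | r | 3
3 | 5 | r | 3
4 | 1 | t | 4
6 | 3 | t | 6
8 | 3 | q | 8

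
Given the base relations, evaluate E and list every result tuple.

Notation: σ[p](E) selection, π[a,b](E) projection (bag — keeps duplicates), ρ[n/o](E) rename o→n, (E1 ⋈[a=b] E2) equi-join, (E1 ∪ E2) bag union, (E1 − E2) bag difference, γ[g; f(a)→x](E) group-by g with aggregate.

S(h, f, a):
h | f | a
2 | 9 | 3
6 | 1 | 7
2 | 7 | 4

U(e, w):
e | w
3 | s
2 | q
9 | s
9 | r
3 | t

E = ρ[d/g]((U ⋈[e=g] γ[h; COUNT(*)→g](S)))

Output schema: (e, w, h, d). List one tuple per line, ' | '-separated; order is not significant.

Stepwise |·|:
  U → 5
  S → 3
  γ[h; COUNT(*)→g](S) → 2
  (U ⋈[e=g] γ[h; COUNT(*)→g](S)) → 1
  ρ[d/g]((U ⋈[e=g] γ[h; COUNT(*)→g](S))) → 1

== RESULT ==
e | w | h | d
2 | q | 2 | 2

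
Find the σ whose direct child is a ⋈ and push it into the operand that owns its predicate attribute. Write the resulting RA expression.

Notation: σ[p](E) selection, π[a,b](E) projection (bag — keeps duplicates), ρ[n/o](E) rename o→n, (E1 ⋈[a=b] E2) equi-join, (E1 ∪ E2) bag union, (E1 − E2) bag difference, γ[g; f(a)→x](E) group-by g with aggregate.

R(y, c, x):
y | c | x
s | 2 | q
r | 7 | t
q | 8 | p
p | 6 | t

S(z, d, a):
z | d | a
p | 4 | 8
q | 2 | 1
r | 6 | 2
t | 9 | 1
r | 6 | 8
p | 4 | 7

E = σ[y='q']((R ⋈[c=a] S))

σ filters on y, owned by the left side.
E' = (σ[y='q'](R) ⋈[c=a] S)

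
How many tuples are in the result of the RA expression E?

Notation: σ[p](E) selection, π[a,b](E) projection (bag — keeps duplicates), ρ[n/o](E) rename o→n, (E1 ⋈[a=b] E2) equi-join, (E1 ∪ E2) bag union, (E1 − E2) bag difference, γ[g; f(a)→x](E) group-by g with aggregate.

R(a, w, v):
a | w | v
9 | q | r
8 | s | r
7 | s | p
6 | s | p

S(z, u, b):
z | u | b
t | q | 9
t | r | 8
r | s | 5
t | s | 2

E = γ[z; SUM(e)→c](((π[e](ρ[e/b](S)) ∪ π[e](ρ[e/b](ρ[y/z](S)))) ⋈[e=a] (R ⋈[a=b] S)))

Row counts bottom-up:
  S → 4
  ρ[e/b](S) → 4
  π[e](ρ[e/b](S)) → 4
  S → 4
  ρ[y/z](S) → 4
  ρ[e/b](ρ[y/z](S)) → 4
  π[e](ρ[e/b](ρ[y/z](S))) → 4
  (π[e](ρ[e/b](S)) ∪ π[e](ρ[e/b](ρ[y/z](S)))) → 8
  R → 4
  S → 4
  (R ⋈[a=b] S) → 2
  ((π[e](ρ[e/b](S)) ∪ π[e](ρ[e/b](ρ[y/z](S)))) ⋈[e=a] (R ⋈[a=b] S)) → 4
  γ[z; SUM(e)→c](((π[e](ρ[e/b](S)) ∪ π[e](ρ[e/b](ρ[y/z](S)))) ⋈[e=a] (R ⋈[a=b] S))) → 1

|E| = 1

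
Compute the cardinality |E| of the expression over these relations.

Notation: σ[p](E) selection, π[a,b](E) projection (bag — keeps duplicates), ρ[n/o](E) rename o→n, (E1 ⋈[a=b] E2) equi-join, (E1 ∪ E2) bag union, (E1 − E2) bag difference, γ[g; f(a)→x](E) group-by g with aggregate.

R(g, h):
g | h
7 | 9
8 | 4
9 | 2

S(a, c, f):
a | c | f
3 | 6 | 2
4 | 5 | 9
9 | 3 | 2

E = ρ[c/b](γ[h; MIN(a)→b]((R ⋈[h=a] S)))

Subexpression sizes:
  R → 3
  S → 3
  (R ⋈[h=a] S) → 2
  γ[h; MIN(a)→b]((R ⋈[h=a] S)) → 2
  ρ[c/b](γ[h; MIN(a)→b]((R ⋈[h=a] S))) → 2

|E| = 2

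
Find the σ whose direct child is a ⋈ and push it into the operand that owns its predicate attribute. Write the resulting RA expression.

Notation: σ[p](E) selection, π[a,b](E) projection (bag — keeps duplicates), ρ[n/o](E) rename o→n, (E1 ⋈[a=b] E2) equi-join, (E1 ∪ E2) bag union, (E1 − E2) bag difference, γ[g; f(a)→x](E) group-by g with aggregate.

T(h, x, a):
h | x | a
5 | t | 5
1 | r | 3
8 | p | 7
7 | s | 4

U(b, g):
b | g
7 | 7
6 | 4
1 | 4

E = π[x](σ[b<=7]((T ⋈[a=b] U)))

σ filters on b, owned by the right side.
E' = π[x]((T ⋈[a=b] σ[b<=7](U)))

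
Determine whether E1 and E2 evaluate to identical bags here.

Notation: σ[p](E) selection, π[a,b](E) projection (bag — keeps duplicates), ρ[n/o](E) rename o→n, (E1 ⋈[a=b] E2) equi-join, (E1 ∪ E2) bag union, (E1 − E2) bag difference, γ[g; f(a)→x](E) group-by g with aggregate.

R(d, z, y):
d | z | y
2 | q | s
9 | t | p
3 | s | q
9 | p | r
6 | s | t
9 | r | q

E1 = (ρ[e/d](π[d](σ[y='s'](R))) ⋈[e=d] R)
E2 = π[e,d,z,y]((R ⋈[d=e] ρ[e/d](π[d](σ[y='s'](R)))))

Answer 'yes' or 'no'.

E1 stepwise |·|:
  R → 6
  σ[y='s'](R) → 1
  π[d](σ[y='s'](R)) → 1
  ρ[e/d](π[d](σ[y='s'](R))) → 1
  R → 6
  (ρ[e/d](π[d](σ[y='s'](R))) ⋈[e=d] R) → 1
E2 stepwise |·|:
  R → 6
  R → 6
  σ[y='s'](R) → 1
  π[d](σ[y='s'](R)) → 1
  ρ[e/d](π[d](σ[y='s'](R))) → 1
  (R ⋈[d=e] ρ[e/d](π[d](σ[y='s'](R)))) → 1
  π[e,d,z,y]((R ⋈[d=e] ρ[e/d](π[d](σ[y='s'](R))))) → 1

E1 and E2 produce the same multiset:
e | d | z | y
2 | 2 | q | s

yes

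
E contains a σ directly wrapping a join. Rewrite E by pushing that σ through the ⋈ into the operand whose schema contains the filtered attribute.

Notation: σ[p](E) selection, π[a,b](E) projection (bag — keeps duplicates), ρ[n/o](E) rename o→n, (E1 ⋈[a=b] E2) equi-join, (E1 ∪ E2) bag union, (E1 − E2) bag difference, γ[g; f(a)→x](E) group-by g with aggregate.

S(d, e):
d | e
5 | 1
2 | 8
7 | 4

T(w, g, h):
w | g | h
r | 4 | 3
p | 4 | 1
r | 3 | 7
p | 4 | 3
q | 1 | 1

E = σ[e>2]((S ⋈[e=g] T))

σ filters on e, owned by the left side.
E' = (σ[e>2](S) ⋈[e=g] T)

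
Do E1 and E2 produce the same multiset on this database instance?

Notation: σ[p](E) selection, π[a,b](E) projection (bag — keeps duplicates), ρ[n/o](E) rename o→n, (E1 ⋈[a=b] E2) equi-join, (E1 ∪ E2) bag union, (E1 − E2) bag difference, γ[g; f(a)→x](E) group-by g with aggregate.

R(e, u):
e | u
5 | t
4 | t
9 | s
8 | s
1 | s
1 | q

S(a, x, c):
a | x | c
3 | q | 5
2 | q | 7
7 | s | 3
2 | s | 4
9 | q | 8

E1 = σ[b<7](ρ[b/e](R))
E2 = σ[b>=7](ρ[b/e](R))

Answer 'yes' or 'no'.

E1 subexpression sizes:
  R → 6
  ρ[b/e](R) → 6
  σ[b<7](ρ[b/e](R)) → 4
E2 subexpression sizes:
  R → 6
  ρ[b/e](R) → 6
  σ[b>=7](ρ[b/e](R)) → 2

E1 result:
b | u
1 | q
1 | s
4 | t
5 | t
E2 result:
b | u
8 | s
9 | s
Witness: (9, 's') appears 0× in E1 but 1× in E2.

no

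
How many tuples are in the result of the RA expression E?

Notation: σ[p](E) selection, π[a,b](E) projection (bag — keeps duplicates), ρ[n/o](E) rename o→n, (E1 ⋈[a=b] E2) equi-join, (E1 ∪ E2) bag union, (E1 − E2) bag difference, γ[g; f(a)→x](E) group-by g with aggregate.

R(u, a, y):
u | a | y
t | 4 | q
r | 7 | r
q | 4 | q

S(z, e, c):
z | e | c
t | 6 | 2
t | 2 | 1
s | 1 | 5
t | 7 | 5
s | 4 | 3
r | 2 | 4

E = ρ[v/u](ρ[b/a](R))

Stepwise |·|:
  R → 3
  ρ[b/a](R) → 3
  ρ[v/u](ρ[b/a](R)) → 3

|E| = 3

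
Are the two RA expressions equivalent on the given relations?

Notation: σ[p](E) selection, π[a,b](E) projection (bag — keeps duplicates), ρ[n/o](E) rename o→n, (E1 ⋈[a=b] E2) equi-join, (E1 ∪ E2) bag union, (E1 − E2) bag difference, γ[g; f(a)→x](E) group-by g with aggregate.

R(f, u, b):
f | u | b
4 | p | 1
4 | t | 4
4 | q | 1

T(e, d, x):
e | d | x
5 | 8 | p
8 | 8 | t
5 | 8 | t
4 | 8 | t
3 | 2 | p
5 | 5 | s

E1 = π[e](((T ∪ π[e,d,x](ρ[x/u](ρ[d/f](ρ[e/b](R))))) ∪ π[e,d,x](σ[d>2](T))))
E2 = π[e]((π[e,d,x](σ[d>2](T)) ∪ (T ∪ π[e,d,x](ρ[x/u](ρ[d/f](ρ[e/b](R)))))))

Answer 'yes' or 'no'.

E1 row counts bottom-up:
  T → 6
  R → 3
  ρ[e/b](R) → 3
  ρ[d/f](ρ[e/b](R)) → 3
  ρ[x/u](ρ[d/f](ρ[e/b](R))) → 3
  π[e,d,x](ρ[x/u](ρ[d/f](ρ[e/b](R)))) → 3
  (T ∪ π[e,d,x](ρ[x/u](ρ[d/f](ρ[e/b](R))))) → 9
  T → 6
  σ[d>2](T) → 5
  π[e,d,x](σ[d>2](T)) → 5
  ((T ∪ π[e,d,x](ρ[x/u](ρ[d/f](ρ[e/b](R))))) ∪ π[e,d,x](σ[d>2](T))) → 14
  π[e](((T ∪ π[e,d,x](ρ[x/u](ρ[d/f](ρ[e/b](R))))) ∪ π[e,d,x](σ[d>2](T)))) → 14
E2 row counts bottom-up:
  T → 6
  σ[d>2](T) → 5
  π[e,d,x](σ[d>2](T)) → 5
  T → 6
  R → 3
  ρ[e/b](R) → 3
  ρ[d/f](ρ[e/b](R)) → 3
  ρ[x/u](ρ[d/f](ρ[e/b](R))) → 3
  π[e,d,x](ρ[x/u](ρ[d/f](ρ[e/b](R)))) → 3
  (T ∪ π[e,d,x](ρ[x/u](ρ[d/f](ρ[e/b](R))))) → 9
  (π[e,d,x](σ[d>2](T)) ∪ (T ∪ π[e,d,x](ρ[x/u](ρ[d/f](ρ[e/b](R)))))) → 14
  π[e]((π[e,d,x](σ[d>2](T)) ∪ (T ∪ π[e,d,x](ρ[x/u](ρ[d/f](ρ[e/b](R))))))) → 14

E1 and E2 produce the same multiset:
e
1
1
3
4
4
4
5
5
5
5
5
5
8
8

yes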